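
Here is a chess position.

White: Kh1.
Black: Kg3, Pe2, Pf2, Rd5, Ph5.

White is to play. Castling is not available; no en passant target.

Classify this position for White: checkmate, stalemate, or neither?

stalemate

White to move; white king on h1.
In check: no.
King squares — g1: attacked by Pf2; g2: attacked by Kg3; h2: attacked by Kg3.
Legal moves for White: none.
Not in check and no legal moves → stalemate.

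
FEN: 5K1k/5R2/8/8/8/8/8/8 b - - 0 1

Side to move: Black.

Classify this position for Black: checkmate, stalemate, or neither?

stalemate

Black to move; black king on h8.
In check: no.
King squares — g7: attacked by Rf7; h7: attacked by Rf7; g8: attacked by Kf8.
Legal moves for Black: none.
Not in check and no legal moves → stalemate.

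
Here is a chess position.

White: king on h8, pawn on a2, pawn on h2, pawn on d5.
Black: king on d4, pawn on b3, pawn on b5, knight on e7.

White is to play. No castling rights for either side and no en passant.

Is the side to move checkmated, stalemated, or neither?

neither

White to move; white king on h8.
In check: no.
Legal moves for White: Kh7, Kg7, axb3, d6, h3, a3, h4, a4.
White has 8 legal moves and is not in check → neither.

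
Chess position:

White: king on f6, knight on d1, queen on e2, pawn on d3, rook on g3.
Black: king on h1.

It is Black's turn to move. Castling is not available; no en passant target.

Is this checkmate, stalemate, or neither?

Black to move; black king on h1.
In check: no.
King squares — g1: attacked by Rg3; g2: attacked by Qe2; h2: attacked by Qe2.
Legal moves for Black: none.
Not in check and no legal moves → stalemate.

stalemate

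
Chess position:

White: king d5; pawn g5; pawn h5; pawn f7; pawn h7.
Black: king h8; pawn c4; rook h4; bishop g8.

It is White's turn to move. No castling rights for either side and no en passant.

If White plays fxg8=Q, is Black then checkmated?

yes

After fxg8=Q: black king on h8; in check: yes, from the white queen on g8.
King squares — g7: attacked by Qg8; h7: attacked by Qg8; g8: attacked by Ph7.
Black has no legal moves → checkmate.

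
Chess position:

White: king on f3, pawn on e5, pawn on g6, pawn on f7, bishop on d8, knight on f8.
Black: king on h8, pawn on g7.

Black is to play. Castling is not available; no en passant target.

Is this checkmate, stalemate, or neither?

stalemate

Black to move; black king on h8.
In check: no.
King squares — g7: own pawn; h7: attacked by Pg6; g8: attacked by Pf7.
Legal moves for Black: none.
Not in check and no legal moves → stalemate.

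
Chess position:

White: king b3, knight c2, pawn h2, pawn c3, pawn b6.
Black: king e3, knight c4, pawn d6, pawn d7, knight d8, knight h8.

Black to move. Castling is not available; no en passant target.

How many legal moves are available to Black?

Black to move; king on e3.
In check: yes, from the white knight on c2.
Legal moves: Kf4, Ke4, Kf3, Kd3, Kf2, Ke2, Kd2.
Count: 7.

7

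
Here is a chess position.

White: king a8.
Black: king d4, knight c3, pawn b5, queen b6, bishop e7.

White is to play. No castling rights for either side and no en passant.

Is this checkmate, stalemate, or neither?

White to move; white king on a8.
In check: no.
King squares — a7: attacked by Qb6; b7: attacked by Qb6; b8: attacked by Qb6.
Legal moves for White: none.
Not in check and no legal moves → stalemate.

stalemate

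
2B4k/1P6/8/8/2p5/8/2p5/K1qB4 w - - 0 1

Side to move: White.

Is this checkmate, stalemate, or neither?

White to move; white king on a1.
In check: yes, from the black queen on c1.
King squares — b1: attacked by Qc1; a2: available; b2: attacked by Qc1.
Legal moves for White: Ka2.
White is in check but has 1 legal move → neither.

neither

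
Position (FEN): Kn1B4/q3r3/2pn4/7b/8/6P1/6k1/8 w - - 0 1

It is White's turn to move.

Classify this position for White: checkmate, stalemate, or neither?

checkmate

White to move; white king on a8.
In check: yes, from the black queen on a7.
King squares — a7: attacked by Re7; b7: attacked by Nd6; b8: attacked by Qa7.
Legal moves for White: none.
In check with no legal moves → checkmate.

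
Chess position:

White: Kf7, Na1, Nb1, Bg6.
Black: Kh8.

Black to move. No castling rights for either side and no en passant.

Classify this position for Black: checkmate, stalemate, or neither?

Black to move; black king on h8.
In check: no.
King squares — g7: attacked by Kf7; h7: attacked by Bg6; g8: attacked by Kf7.
Legal moves for Black: none.
Not in check and no legal moves → stalemate.

stalemate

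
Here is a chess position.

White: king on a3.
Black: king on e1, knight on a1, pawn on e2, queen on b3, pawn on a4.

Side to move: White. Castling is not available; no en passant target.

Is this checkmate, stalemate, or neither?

White to move; white king on a3.
In check: yes, from the black queen on b3.
King squares — a2: attacked by Qb3; b2: attacked by Qb3; b3: attacked by Na1; a4: attacked by Qb3; b4: attacked by Qb3.
Legal moves for White: none.
In check with no legal moves → checkmate.

checkmate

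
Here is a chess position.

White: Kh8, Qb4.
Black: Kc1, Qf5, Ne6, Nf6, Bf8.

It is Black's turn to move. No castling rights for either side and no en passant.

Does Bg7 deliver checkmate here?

After Bg7: white king on h8; in check: yes, from the black bishop on g7.
King squares — g7: attacked by Ne6; h7: attacked by Qf5; g8: attacked by Nf6.
White has no legal moves → checkmate.

yes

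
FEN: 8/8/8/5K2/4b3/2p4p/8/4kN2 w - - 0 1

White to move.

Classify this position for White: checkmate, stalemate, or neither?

neither

White to move; white king on f5.
In check: yes, from the black bishop on e4.
Legal moves for White: Kf6, Ke6, Kg5, Ke5, Kg4, Kf4, Kxe4.
White is in check but has 7 legal moves → neither.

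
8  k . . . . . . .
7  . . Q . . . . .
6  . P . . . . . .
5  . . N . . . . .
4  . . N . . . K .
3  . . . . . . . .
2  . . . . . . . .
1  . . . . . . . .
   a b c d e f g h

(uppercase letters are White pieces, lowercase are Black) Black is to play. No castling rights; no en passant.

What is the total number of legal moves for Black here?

0

Black to move; king on a8.
In check: no.
Legal moves: none.
Count: 0.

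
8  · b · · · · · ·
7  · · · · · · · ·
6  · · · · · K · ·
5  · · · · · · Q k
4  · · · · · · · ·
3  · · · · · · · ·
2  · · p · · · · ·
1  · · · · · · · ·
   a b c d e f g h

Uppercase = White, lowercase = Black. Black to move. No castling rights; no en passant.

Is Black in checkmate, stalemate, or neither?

Black to move; black king on h5.
In check: yes, from the white queen on g5.
King squares — g4: attacked by Qg5; h4: attacked by Qg5; g5: attacked by Kf6; g6: attacked by Qg5; h6: attacked by Qg5.
Legal moves for Black: none.
In check with no legal moves → checkmate.

checkmate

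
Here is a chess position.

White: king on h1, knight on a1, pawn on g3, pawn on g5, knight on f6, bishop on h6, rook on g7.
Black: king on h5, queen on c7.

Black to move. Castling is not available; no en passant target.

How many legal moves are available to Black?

0

Black to move; king on h5.
In check: yes, from the white knight on f6.
Legal moves: none.
Count: 0.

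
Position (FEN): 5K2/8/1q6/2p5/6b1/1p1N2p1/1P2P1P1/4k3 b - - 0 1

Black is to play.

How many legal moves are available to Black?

Black to move; king on e1.
In check: yes, from the white knight on d3.
Legal moves: Kxe2, Kd2, Kf1, Kd1.
Count: 4.

4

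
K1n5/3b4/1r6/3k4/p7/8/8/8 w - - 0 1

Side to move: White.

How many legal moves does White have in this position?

0

White to move; king on a8.
In check: no.
Legal moves: none.
Count: 0.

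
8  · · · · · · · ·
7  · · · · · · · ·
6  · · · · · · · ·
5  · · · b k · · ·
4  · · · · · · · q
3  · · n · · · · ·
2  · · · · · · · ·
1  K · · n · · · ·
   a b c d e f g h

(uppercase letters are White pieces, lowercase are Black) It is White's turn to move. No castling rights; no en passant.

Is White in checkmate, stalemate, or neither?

White to move; white king on a1.
In check: no.
King squares — b1: attacked by Nc3; a2: attacked by Nc3; b2: attacked by Nd1.
Legal moves for White: none.
Not in check and no legal moves → stalemate.

stalemate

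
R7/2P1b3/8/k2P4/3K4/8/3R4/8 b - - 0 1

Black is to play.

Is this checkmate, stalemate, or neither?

neither

Black to move; black king on a5.
In check: yes, from the white rook on a8.
King squares — a4: attacked by Ra8; b4: available; b5: available; a6: attacked by Ra8; b6: available.
Legal moves for Black: Kb6, Kb5, Kb4.
Black is in check but has 3 legal moves → neither.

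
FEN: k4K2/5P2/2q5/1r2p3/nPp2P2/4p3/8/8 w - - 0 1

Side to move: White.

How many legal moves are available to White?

White to move; king on f8.
In check: no.
Legal moves: Kg8, Kg7, Ke7, fxe5, f5.
Count: 5.

5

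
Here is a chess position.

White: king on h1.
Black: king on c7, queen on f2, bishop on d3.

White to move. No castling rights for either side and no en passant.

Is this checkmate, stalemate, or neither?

White to move; white king on h1.
In check: no.
King squares — g1: attacked by Qf2; g2: attacked by Qf2; h2: attacked by Qf2.
Legal moves for White: none.
Not in check and no legal moves → stalemate.

stalemate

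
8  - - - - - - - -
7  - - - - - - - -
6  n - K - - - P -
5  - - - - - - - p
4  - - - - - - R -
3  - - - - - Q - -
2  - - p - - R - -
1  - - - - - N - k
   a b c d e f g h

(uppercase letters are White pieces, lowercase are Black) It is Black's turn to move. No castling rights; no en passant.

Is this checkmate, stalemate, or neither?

Black to move; black king on h1.
In check: yes, from the white queen on f3.
King squares — g1: attacked by Rg4; g2: attacked by Rf2; h2: attacked by Nf1.
Legal moves for Black: none.
In check with no legal moves → checkmate.

checkmate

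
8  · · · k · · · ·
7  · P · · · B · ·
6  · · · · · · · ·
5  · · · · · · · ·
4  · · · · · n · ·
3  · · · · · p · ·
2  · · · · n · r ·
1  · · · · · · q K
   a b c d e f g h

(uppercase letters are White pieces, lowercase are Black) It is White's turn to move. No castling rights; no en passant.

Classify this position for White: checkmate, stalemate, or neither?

checkmate

White to move; white king on h1.
In check: yes, from the black queen on g1.
King squares — g1: attacked by Ne2; g2: attacked by Qg1; h2: attacked by Qg1.
Legal moves for White: none.
In check with no legal moves → checkmate.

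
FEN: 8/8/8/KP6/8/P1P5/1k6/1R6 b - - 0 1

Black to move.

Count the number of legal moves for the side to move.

Black to move; king on b2.
In check: yes, from the white rook on b1.
Legal moves: Kxc3, Kxa3, Kc2, Ka2, Kxb1.
Count: 5.

5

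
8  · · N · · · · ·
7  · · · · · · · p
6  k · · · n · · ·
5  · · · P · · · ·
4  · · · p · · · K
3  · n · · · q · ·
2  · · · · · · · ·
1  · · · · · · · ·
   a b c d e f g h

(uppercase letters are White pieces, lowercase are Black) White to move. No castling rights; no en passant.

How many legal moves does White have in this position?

White to move; king on h4.
In check: no.
Legal moves: Ne7, Na7, Nd6, Nb6, dxe6, d6.
Count: 6.

6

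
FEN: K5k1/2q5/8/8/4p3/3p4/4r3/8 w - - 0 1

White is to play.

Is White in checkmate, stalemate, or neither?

White to move; white king on a8.
In check: no.
King squares — a7: attacked by Qc7; b7: attacked by Qc7; b8: attacked by Qc7.
Legal moves for White: none.
Not in check and no legal moves → stalemate.

stalemate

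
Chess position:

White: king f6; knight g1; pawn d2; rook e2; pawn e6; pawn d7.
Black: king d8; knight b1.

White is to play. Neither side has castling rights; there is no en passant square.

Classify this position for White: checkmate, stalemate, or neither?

White to move; white king on f6.
In check: no.
Legal moves for White: Kg7, Kf7, Kg6, Kg5, Kf5, Ke5, Re5, Re4, Re3, Rh2, Rg2, Rf2, Re1, Nh3, Nf3, e7+, d3, d4.
White has 18 legal moves and is not in check → neither.

neither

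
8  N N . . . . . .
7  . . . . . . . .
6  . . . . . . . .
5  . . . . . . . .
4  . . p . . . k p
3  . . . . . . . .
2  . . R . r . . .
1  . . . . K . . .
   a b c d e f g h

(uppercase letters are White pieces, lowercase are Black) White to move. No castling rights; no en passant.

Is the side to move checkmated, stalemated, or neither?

neither

White to move; white king on e1.
In check: yes, from the black rook on e2.
Legal moves for White: Kxe2, Kf1, Kd1, Rxe2.
White is in check but has 4 legal moves → neither.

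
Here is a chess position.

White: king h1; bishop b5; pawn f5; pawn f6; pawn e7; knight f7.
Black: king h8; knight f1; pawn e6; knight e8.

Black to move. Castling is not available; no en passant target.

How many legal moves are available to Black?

Black to move; king on h8.
In check: yes, from the white knight on f7.
Legal moves: Kg8, Kh7.
Count: 2.

2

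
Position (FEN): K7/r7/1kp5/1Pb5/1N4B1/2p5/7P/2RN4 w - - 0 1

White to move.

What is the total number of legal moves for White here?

1

White to move; king on a8.
In check: yes, from the black rook on a7.
Legal moves: Kb8.
Count: 1.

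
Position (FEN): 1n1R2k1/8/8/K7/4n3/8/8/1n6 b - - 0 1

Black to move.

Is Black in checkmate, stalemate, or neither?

neither

Black to move; black king on g8.
In check: yes, from the white rook on d8.
King squares — f7: available; g7: available; h7: available; f8: attacked by Rd8; h8: attacked by Rd8.
Legal moves for Black: Kh7, Kg7, Kf7.
Black is in check but has 3 legal moves → neither.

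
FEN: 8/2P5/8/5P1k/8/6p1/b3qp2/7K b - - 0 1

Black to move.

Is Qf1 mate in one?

After Qf1: white king on h1; in check: yes, from the black queen on f1.
King squares — g1: attacked by Qf1; g2: attacked by Qf1; h2: attacked by Pg3.
White has no legal moves → checkmate.

yes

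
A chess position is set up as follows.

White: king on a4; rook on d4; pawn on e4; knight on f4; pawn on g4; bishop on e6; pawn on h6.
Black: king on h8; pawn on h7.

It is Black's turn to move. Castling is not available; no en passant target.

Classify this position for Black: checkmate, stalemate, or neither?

Black to move; black king on h8.
In check: no.
King squares — g7: attacked by Ph6; h7: own pawn; g8: attacked by Be6.
Legal moves for Black: none.
Not in check and no legal moves → stalemate.

stalemate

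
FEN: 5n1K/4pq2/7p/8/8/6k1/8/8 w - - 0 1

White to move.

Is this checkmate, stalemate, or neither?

stalemate

White to move; white king on h8.
In check: no.
King squares — g7: attacked by Qf7; h7: attacked by Qf7; g8: attacked by Qf7.
Legal moves for White: none.
Not in check and no legal moves → stalemate.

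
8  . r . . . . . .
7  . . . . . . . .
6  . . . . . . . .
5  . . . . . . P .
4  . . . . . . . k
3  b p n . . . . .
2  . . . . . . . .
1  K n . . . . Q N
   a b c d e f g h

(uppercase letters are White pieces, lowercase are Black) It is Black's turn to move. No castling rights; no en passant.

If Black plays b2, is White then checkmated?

yes

After b2: white king on a1; in check: yes, from the black pawn on b2.
King squares — b1: attacked by Nc3; a2: attacked by Nc3; b2: attacked by Ba3.
White has no legal moves → checkmate.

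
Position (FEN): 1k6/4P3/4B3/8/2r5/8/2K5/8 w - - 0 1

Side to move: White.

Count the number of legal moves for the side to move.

7

White to move; king on c2.
In check: yes, from the black rook on c4.
Legal moves: Kd3, Kb3, Kd2, Kb2, Kd1, Kb1, Bxc4.
Count: 7.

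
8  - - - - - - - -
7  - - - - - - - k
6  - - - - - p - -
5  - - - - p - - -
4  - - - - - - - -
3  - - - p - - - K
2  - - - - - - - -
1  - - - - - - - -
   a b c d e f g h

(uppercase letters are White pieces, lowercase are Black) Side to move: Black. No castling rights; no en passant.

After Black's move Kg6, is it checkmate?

no

After Kg6: white king on h3; in check: no.
White is not in check, so this cannot be checkmate.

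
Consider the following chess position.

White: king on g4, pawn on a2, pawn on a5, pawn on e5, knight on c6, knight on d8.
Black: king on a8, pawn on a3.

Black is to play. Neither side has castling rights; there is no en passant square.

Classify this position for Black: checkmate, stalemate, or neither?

stalemate

Black to move; black king on a8.
In check: no.
King squares — a7: attacked by Nc6; b7: attacked by Nd8; b8: attacked by Nc6.
Legal moves for Black: none.
Not in check and no legal moves → stalemate.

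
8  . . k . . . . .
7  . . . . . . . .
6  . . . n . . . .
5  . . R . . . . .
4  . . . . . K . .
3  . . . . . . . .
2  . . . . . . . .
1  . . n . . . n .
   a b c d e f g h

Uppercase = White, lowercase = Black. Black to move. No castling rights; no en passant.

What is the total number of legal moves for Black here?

4

Black to move; king on c8.
In check: yes, from the white rook on c5.
Legal moves: Kd8, Kb8, Kd7, Kb7.
Count: 4.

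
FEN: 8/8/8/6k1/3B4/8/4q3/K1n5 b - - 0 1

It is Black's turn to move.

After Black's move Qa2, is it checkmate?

After Qa2: white king on a1; in check: yes, from the black queen on a2.
King squares — b1: attacked by Qa2; a2: attacked by Nc1; b2: attacked by Qa2.
White has no legal moves → checkmate.

yes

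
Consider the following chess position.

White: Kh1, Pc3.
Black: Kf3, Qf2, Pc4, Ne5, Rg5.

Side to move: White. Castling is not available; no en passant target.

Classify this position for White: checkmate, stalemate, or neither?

stalemate

White to move; white king on h1.
In check: no.
King squares — g1: attacked by Qf2; g2: attacked by Qf2; h2: attacked by Qf2.
Legal moves for White: none.
Not in check and no legal moves → stalemate.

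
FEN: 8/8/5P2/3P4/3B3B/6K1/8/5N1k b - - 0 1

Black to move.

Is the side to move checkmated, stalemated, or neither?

Black to move; black king on h1.
In check: no.
King squares — g1: attacked by Bd4; g2: attacked by Kg3; h2: attacked by Nf1.
Legal moves for Black: none.
Not in check and no legal moves → stalemate.

stalemate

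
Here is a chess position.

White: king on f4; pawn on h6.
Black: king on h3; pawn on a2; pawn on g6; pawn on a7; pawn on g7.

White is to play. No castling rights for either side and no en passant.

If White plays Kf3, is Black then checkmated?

no

After Kf3: black king on h3; in check: no.
Black is not in check, so this cannot be checkmate.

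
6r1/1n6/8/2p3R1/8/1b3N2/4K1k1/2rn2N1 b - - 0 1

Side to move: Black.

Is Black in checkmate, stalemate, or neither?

Black to move; black king on g2.
In check: yes, from the white rook on g5.
King squares — f1: attacked by Ke2; g1: attacked by Nf3; h1: available; f2: attacked by Ke2; h2: attacked by Nf3; f3: attacked by Ng1; g3: attacked by Rg5; h3: attacked by Ng1.
Legal moves for Black: Kh1, Rxg5.
Black is in check but has 2 legal moves → neither.

neither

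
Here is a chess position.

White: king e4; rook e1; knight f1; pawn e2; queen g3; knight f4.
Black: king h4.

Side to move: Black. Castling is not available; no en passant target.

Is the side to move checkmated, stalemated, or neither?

checkmate

Black to move; black king on h4.
In check: yes, from the white queen on g3.
King squares — g3: attacked by Nf1; h3: attacked by Qg3; g4: attacked by Qg3; g5: attacked by Qg3; h5: attacked by Nf4.
Legal moves for Black: none.
In check with no legal moves → checkmate.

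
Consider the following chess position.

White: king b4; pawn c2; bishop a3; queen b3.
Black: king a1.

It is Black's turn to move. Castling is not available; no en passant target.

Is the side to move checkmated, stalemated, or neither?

stalemate

Black to move; black king on a1.
In check: no.
King squares — b1: attacked by Qb3; a2: attacked by Qb3; b2: attacked by Ba3.
Legal moves for Black: none.
Not in check and no legal moves → stalemate.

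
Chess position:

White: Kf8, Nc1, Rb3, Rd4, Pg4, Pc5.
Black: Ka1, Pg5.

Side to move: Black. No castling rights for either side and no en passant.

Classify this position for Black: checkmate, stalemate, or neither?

Black to move; black king on a1.
In check: no.
King squares — b1: attacked by Rb3; a2: attacked by Nc1; b2: attacked by Rb3.
Legal moves for Black: none.
Not in check and no legal moves → stalemate.

stalemate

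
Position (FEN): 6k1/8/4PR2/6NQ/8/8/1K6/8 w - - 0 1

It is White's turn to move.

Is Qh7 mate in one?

After Qh7: black king on g8; in check: yes, from the white queen on h7.
King squares — f7: attacked by Ng5; g7: attacked by Qh7; h7: attacked by Ng5; f8: attacked by Rf6; h8: attacked by Qh7.
Black has no legal moves → checkmate.

yes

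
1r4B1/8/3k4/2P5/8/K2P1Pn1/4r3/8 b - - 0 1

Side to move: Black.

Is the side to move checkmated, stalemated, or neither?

neither

Black to move; black king on d6.
In check: yes, from the white pawn on c5.
King squares — c5: available; d5: attacked by Bg8; e5: available; c6: available; e6: attacked by Bg8; c7: available; d7: available; e7: available.
Legal moves for Black: Ke7, Kd7, Kc7, Kc6, Ke5, Kxc5.
Black is in check but has 6 legal moves → neither.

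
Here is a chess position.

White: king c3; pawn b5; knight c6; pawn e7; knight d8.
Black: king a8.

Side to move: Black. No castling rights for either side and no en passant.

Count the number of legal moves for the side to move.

0

Black to move; king on a8.
In check: no.
Legal moves: none.
Count: 0.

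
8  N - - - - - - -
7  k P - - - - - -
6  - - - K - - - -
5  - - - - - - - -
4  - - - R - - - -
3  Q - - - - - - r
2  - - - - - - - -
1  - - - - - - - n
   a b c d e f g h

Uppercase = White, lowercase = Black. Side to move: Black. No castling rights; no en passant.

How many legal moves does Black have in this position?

3

Black to move; king on a7.
In check: yes, from the white queen on a3.
Legal moves: Kb8, Kxb7, Rxa3.
Count: 3.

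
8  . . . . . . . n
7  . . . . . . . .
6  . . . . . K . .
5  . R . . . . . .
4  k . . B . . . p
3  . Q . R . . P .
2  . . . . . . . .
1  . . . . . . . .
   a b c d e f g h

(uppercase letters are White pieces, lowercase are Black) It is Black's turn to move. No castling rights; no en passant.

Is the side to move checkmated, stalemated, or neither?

checkmate

Black to move; black king on a4.
In check: yes, from the white queen on b3.
King squares — a3: attacked by Qb3; b3: attacked by Rd3; b4: attacked by Qb3; a5: attacked by Rb5; b5: attacked by Qb3.
Legal moves for Black: none.
In check with no legal moves → checkmate.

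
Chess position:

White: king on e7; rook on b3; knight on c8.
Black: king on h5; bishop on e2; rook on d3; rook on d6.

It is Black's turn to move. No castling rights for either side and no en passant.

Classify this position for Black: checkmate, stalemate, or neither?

Black to move; black king on h5.
In check: no.
Legal moves for Black include: Rd8, Rd7+, Rh6, Rg6, Rf6, Re6+, Rc6, Rb6, Ra6, R6d5, R6d4, Kh6, Kg6, Kg5, Kh4, Kg4, R3d5, R3d4, ... (list truncated; more exist).
Black has legal moves and is not in check → neither.

neither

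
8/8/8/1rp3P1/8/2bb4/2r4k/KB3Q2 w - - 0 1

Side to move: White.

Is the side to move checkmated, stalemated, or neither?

checkmate

White to move; white king on a1.
In check: yes, from the black bishop on c3.
King squares — b1: own bishop; a2: attacked by Rc2; b2: attacked by Rc2.
Legal moves for White: none.
In check with no legal moves → checkmate.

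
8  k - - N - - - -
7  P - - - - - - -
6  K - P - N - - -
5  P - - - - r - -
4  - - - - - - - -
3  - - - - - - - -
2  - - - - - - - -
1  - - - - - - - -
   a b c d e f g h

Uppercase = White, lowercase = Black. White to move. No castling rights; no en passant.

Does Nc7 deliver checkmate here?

yes

After Nc7: black king on a8; in check: yes, from the white knight on c7.
King squares — a7: attacked by Ka6; b7: attacked by Ka6; b8: attacked by Pa7.
Black has no legal moves → checkmate.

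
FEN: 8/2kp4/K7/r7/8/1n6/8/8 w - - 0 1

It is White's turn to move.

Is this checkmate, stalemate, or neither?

checkmate

White to move; white king on a6.
In check: yes, from the black rook on a5.
King squares — a5: attacked by Nb3; b5: attacked by Ra5; b6: attacked by Kc7; a7: attacked by Ra5; b7: attacked by Kc7.
Legal moves for White: none.
In check with no legal moves → checkmate.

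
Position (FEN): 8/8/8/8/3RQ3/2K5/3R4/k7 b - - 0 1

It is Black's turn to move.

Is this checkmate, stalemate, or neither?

Black to move; black king on a1.
In check: no.
King squares — b1: attacked by Qe4; a2: attacked by Rd2; b2: attacked by Rd2.
Legal moves for Black: none.
Not in check and no legal moves → stalemate.

stalemate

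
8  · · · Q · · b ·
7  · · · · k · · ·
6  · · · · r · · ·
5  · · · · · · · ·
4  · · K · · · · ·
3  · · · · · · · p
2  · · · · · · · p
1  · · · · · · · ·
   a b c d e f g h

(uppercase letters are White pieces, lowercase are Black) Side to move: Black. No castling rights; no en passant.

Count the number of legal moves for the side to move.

Black to move; king on e7.
In check: yes, from the white queen on d8.
Legal moves: Kxd8, Kf7.
Count: 2.

2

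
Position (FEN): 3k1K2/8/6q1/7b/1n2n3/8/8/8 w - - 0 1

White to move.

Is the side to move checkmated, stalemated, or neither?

stalemate

White to move; white king on f8.
In check: no.
King squares — e7: attacked by Kd8; f7: attacked by Qg6; g7: attacked by Qg6; e8: attacked by Qg6; g8: attacked by Qg6.
Legal moves for White: none.
Not in check and no legal moves → stalemate.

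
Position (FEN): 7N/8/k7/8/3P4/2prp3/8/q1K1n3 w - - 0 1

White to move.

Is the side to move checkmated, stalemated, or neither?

White to move; white king on c1.
In check: yes, from the black queen on a1.
King squares — b1: attacked by Qa1; d1: attacked by Qa1; b2: attacked by Qa1; c2: attacked by Ne1; d2: attacked by Pc3.
Legal moves for White: none.
In check with no legal moves → checkmate.

checkmate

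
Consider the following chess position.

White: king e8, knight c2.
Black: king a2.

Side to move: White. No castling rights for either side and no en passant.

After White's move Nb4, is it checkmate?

After Nb4: black king on a2; in check: yes, from the white knight on b4.
Black has 5 legal replies: Kb3, Ka3, Kb2, Kb1, Ka1.
In check but a legal move exists → not checkmate.

no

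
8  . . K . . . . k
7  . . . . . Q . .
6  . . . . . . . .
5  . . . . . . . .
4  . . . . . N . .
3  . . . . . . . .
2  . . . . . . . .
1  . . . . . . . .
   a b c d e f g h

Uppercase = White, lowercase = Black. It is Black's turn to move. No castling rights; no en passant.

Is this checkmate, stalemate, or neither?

stalemate

Black to move; black king on h8.
In check: no.
King squares — g7: attacked by Qf7; h7: attacked by Qf7; g8: attacked by Qf7.
Legal moves for Black: none.
Not in check and no legal moves → stalemate.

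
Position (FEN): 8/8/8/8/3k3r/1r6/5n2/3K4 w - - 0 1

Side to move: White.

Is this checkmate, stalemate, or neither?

White to move; white king on d1.
In check: yes, from the black knight on f2.
Legal moves for White: Ke2, Kd2, Kc2, Ke1, Kc1.
White is in check but has 5 legal moves → neither.

neither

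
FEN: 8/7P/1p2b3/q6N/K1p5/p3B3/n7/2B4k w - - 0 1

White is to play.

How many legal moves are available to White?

0

White to move; king on a4.
In check: yes, from the black queen on a5.
Legal moves: none.
Count: 0.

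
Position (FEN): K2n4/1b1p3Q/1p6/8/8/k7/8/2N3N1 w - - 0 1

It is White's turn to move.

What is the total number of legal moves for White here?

White to move; king on a8.
In check: yes, from the black bishop on b7.
Legal moves: Kb8, Ka7.
Count: 2.

2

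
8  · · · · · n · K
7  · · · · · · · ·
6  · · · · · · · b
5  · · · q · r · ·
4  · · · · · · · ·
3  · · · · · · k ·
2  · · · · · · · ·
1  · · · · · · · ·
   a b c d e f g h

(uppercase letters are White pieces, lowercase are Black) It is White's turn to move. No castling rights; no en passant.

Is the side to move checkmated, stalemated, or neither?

White to move; white king on h8.
In check: no.
King squares — g7: attacked by Bh6; h7: attacked by Nf8; g8: attacked by Qd5.
Legal moves for White: none.
Not in check and no legal moves → stalemate.

stalemate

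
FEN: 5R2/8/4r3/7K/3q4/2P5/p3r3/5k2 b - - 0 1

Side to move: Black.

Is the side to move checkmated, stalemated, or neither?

neither

Black to move; black king on f1.
In check: yes, from the white rook on f8.
King squares — e1: available; g1: available; e2: own rook; f2: attacked by Rf8; g2: available.
Legal moves for Black: Kg2, Kg1, Ke1, Rf6, Qf6, Qf4, Qf2, Rf2.
Black is in check but has 8 legal moves → neither.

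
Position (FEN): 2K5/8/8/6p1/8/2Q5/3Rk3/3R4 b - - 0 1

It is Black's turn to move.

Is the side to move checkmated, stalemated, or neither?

checkmate

Black to move; black king on e2.
In check: yes, from the white rook on d2.
King squares — d1: attacked by Rd2; e1: attacked by Rd1; f1: attacked by Rd1; d2: attacked by Rd1; f2: attacked by Rd2; d3: attacked by Rd2; e3: attacked by Qc3; f3: attacked by Qc3.
Legal moves for Black: none.
In check with no legal moves → checkmate.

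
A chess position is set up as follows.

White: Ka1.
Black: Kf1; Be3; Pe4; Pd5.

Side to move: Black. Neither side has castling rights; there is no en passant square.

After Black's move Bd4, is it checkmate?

no

After Bd4: white king on a1; in check: yes, from the black bishop on d4.
White has 2 legal replies: Ka2, Kb1.
In check but a legal move exists → not checkmate.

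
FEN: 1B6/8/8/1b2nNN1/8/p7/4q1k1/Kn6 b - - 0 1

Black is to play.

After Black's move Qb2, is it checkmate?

yes

After Qb2: white king on a1; in check: yes, from the black queen on b2.
King squares — b1: attacked by Qb2; a2: attacked by Qb2; b2: attacked by Pa3.
White has no legal moves → checkmate.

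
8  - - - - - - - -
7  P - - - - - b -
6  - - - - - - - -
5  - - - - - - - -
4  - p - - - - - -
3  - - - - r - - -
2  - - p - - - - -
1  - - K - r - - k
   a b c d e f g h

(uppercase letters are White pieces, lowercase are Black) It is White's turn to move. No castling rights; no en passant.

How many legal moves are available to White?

White to move; king on c1.
In check: yes, from the black rook on e1.
Legal moves: Kd2, Kxc2.
Count: 2.

2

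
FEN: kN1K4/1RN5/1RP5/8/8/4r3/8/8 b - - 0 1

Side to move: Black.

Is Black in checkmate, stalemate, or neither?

checkmate

Black to move; black king on a8.
In check: yes, from the white knight on c7.
King squares — a7: attacked by Rb7; b7: attacked by Rb6; b8: attacked by Rb7.
Legal moves for Black: none.
In check with no legal moves → checkmate.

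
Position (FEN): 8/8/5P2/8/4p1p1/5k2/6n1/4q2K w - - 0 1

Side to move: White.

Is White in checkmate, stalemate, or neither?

White to move; white king on h1.
In check: yes, from the black queen on e1.
Legal moves for White: Kh2.
White is in check but has 1 legal move → neither.

neither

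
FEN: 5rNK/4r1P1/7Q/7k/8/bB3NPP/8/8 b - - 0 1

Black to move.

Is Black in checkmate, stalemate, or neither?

checkmate

Black to move; black king on h5.
In check: yes, from the white queen on h6.
King squares — g4: attacked by Ph3; h4: attacked by Nf3; g5: attacked by Nf3; g6: attacked by Qh6; h6: attacked by Ng8.
Legal moves for Black: none.
In check with no legal moves → checkmate.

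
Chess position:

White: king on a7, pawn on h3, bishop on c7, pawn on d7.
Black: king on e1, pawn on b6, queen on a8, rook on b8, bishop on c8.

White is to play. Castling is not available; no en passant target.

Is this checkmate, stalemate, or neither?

checkmate

White to move; white king on a7.
In check: yes, from the black queen on a8.
King squares — a6: attacked by Qa8; b6: attacked by Rb8; b7: attacked by Qa8; a8: attacked by Rb8; b8: attacked by Qa8.
Legal moves for White: none.
In check with no legal moves → checkmate.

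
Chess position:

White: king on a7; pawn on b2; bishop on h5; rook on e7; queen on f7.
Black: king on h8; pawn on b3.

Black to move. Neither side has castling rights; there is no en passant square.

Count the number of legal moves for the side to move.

Black to move; king on h8.
In check: no.
Legal moves: none.
Count: 0.

0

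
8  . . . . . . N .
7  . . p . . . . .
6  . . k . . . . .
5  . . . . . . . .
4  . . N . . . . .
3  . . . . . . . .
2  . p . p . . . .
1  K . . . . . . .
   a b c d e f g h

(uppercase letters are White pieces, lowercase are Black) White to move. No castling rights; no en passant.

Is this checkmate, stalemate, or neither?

neither

White to move; white king on a1.
In check: yes, from the black pawn on b2.
King squares — b1: available; a2: available; b2: available.
Legal moves for White: Kxb2, Ka2, Kb1, Nxb2.
White is in check but has 4 legal moves → neither.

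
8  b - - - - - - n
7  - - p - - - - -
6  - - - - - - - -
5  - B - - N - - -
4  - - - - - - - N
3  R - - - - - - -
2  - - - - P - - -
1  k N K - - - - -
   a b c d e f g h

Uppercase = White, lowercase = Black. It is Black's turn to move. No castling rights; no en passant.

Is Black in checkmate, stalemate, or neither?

checkmate

Black to move; black king on a1.
In check: yes, from the white rook on a3.
King squares — b1: attacked by Kc1; a2: attacked by Ra3; b2: attacked by Kc1.
Legal moves for Black: none.
In check with no legal moves → checkmate.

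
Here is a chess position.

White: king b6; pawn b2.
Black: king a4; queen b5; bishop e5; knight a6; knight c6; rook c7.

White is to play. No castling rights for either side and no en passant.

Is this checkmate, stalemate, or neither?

White to move; white king on b6.
In check: yes, from the black queen on b5.
King squares — a5: attacked by Ka4; b5: attacked by Ka4; c5: attacked by Qb5; a6: attacked by Qb5; c6: attacked by Qb5; a7: attacked by Nc6; b7: attacked by Qb5; c7: attacked by Be5.
Legal moves for White: none.
In check with no legal moves → checkmate.

checkmate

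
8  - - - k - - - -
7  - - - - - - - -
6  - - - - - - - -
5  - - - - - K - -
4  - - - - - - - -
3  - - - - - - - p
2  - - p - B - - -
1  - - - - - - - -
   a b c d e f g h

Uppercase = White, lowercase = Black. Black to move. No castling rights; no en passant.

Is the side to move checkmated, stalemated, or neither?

neither

Black to move; black king on d8.
In check: no.
Legal moves for Black: Ke8, Kc8, Ke7, Kd7, Kc7, h2, c1=Q, c1=R, c1=B, c1=N.
Black has 10 legal moves and is not in check → neither.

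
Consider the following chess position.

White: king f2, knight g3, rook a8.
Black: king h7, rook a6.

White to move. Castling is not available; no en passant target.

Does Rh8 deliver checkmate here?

no

After Rh8: black king on h7; in check: yes, from the white rook on h8.
Black has 3 legal replies: Kxh8, Kg7, Kg6.
In check but a legal move exists → not checkmate.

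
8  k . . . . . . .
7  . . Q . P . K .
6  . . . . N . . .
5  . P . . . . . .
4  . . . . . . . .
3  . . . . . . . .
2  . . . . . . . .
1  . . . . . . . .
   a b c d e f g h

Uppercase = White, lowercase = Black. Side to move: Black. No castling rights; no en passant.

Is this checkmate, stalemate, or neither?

Black to move; black king on a8.
In check: no.
King squares — a7: attacked by Qc7; b7: attacked by Qc7; b8: attacked by Qc7.
Legal moves for Black: none.
Not in check and no legal moves → stalemate.

stalemate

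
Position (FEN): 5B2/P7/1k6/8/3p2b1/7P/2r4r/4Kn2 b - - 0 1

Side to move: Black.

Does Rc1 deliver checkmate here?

yes

After Rc1: white king on e1; in check: yes, from the black rook on c1.
King squares — d1: attacked by Rc1; f1: attacked by Rc1; d2: attacked by Nf1; e2: attacked by Rh2; f2: attacked by Rh2.
White has no legal moves → checkmate.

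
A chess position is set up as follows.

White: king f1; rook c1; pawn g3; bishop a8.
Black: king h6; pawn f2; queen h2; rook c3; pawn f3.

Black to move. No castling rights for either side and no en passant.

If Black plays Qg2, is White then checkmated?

After Qg2: white king on f1; in check: yes, from the black queen on g2.
King squares — e1: attacked by Pf2; g1: attacked by Pf2; e2: attacked by Pf3; f2: attacked by Qg2; g2: attacked by Pf3.
White has no legal moves → checkmate.

yes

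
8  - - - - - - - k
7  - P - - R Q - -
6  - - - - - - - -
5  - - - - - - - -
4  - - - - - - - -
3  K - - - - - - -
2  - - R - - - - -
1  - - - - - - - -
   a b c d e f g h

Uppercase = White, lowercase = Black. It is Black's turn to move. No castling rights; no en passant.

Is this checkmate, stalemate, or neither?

stalemate

Black to move; black king on h8.
In check: no.
King squares — g7: attacked by Qf7; h7: attacked by Qf7; g8: attacked by Qf7.
Legal moves for Black: none.
Not in check and no legal moves → stalemate.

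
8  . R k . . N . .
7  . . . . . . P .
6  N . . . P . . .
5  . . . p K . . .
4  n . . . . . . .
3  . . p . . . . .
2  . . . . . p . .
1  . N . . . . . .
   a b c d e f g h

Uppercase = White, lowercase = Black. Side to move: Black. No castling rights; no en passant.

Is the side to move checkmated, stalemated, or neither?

checkmate

Black to move; black king on c8.
In check: yes, from the white rook on b8.
King squares — b7: attacked by Rb8; c7: attacked by Na6; d7: attacked by Pe6; b8: attacked by Na6; d8: attacked by Rb8.
Legal moves for Black: none.
In check with no legal moves → checkmate.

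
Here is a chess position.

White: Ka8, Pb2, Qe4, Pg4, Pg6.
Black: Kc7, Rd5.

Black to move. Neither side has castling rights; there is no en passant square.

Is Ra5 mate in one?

yes

After Ra5: white king on a8; in check: yes, from the black rook on a5.
King squares — a7: attacked by Ra5; b7: attacked by Kc7; b8: attacked by Kc7.
White has no legal moves → checkmate.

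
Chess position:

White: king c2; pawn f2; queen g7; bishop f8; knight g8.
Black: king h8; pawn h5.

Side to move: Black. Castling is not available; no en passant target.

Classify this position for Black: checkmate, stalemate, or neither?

checkmate

Black to move; black king on h8.
In check: yes, from the white queen on g7.
King squares — g7: attacked by Bf8; h7: attacked by Qg7; g8: attacked by Qg7.
Legal moves for Black: none.
In check with no legal moves → checkmate.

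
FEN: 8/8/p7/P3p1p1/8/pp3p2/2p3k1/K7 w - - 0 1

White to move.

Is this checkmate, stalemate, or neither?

White to move; white king on a1.
In check: no.
King squares — b1: attacked by Pc2; a2: attacked by Pb3; b2: attacked by Pa3.
Legal moves for White: none.
Not in check and no legal moves → stalemate.

stalemate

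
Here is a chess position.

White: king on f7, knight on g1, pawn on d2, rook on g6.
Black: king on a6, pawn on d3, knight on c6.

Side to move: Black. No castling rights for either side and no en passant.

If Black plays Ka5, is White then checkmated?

no

After Ka5: white king on f7; in check: no.
White is not in check, so this cannot be checkmate.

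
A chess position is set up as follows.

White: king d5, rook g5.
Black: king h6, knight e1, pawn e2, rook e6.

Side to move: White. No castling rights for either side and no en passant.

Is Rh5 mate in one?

no

After Rh5: black king on h6; in check: yes, from the white rook on h5.
Black has 3 legal replies: Kg7, Kg6, Kxh5.
In check but a legal move exists → not checkmate.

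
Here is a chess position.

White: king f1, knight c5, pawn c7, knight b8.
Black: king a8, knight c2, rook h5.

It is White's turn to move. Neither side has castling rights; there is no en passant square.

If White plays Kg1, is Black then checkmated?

After Kg1: black king on a8; in check: no.
Black is not in check, so this cannot be checkmate.

no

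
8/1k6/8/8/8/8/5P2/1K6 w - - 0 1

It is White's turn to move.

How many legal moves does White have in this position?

White to move; king on b1.
In check: no.
Legal moves: Kc2, Kb2, Ka2, Kc1, Ka1, f3, f4.
Count: 7.

7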